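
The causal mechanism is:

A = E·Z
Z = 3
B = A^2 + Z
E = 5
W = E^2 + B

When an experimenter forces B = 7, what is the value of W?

Intervening sets B = 7 and removes its equation (B = A^2 + Z).
W = E^2 + B  [with E=5, B=7]  = 32

32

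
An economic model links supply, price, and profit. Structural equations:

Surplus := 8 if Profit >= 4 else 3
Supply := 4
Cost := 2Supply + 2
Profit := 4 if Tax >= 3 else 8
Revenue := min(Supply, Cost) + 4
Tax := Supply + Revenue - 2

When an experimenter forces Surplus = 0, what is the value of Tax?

do(Surplus=0) replaces the equation Surplus := 8 if Profit >= 4 else 3 with the constant Surplus = 0.
No directed path runs from Surplus to Tax, so Tax keeps its natural value.
Cost = 2Supply + 2  [with Supply=4]  = 10
Revenue = min(Supply, Cost) + 4  [with Supply=4, Cost=10]  = 8
Tax = Supply + Revenue - 2  [with Supply=4, Revenue=8]  = 10

10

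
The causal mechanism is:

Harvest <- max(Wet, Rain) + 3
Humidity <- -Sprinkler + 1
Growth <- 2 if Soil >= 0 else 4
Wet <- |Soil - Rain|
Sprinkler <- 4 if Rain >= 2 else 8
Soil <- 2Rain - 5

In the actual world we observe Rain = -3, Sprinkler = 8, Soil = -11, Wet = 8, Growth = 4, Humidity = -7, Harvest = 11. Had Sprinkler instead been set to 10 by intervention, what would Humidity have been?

-9

Under do(Sprinkler=10), the mechanism Sprinkler <- 4 if Rain >= 2 else 8 is discarded; Sprinkler is fixed at 10.
Humidity = -Sprinkler + 1  [with Sprinkler=10]  = -9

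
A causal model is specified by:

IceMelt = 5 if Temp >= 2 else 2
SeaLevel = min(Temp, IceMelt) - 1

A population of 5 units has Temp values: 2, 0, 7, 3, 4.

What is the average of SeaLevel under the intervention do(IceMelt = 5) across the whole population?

1.8

The intervention sets IceMelt=5 in all 5 units regardless of Temp. Recomputing SeaLevel per unit gives 1, -1, 4, 2, 3; average 1.8.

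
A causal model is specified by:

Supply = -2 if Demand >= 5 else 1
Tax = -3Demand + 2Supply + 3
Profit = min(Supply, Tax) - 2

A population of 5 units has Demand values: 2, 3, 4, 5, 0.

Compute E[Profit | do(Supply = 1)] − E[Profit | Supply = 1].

-1.45

The intervention sets Supply=1 in all 5 units regardless of Demand. Recomputing Profit per unit gives -3, -6, -9, -12, -1; average -6.2.
Conditioning on Supply=1 selects the 4 unit(s) with Demand ∈ {2, 3, 4, 0}. Their Profit values: -3, -6, -9, -1. Mean = -4.75.
Difference = -6.2 − (-4.75) = -1.45.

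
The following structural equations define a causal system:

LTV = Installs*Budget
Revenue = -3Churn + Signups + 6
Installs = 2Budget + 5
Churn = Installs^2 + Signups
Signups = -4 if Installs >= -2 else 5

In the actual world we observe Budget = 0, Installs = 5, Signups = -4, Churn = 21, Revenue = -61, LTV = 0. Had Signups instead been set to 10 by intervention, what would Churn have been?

The intervention breaks the incoming arrows to Signups: Signups = -4 if Installs >= -2 else 5 no longer applies, and Signups = 10.
Installs = 2Budget + 5  [with Budget=0]  = 5
Churn = Installs^2 + Signups  [with Installs=5, Signups=10]  = 35

35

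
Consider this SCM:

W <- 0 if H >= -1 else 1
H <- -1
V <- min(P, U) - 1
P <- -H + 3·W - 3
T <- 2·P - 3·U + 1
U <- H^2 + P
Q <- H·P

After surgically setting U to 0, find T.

-3

The intervention breaks the incoming arrows to U: U <- H^2 + P no longer applies, and U = 0.
W = 0 if H >= -1 else 1  [with H=-1]  = 0
P = -H + 3·W - 3  [with H=-1, W=0]  = -2
T = 2·P - 3·U + 1  [with P=-2, U=0]  = -3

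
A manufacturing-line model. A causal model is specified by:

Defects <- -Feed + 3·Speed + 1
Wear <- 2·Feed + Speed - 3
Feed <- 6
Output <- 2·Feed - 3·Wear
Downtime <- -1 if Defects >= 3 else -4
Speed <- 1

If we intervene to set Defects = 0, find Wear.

Under do(Defects=0), the mechanism Defects <- -Feed + 3·Speed + 1 is discarded; Defects is fixed at 0.
Since Wear is not a descendant of the intervened variable, it is unaffected.
Wear = 2·Feed + Speed - 3  [with Feed=6, Speed=1]  = 10

10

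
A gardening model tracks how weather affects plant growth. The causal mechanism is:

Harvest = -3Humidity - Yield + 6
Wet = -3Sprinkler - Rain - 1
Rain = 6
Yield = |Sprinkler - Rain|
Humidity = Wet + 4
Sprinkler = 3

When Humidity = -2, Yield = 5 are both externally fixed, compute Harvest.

The joint intervention fixes Humidity = -2, Yield = 5, removing each variable's own equation.
Harvest = -3Humidity - Yield + 6  [with Humidity=-2, Yield=5]  = 7

7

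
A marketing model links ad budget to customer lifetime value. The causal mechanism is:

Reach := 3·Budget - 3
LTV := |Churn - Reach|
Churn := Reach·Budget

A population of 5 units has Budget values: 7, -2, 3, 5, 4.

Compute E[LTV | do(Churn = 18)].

The intervention sets Churn=18 in all 5 units regardless of Budget. Recomputing LTV per unit gives 0, 27, 12, 6, 9; average 10.8.

10.8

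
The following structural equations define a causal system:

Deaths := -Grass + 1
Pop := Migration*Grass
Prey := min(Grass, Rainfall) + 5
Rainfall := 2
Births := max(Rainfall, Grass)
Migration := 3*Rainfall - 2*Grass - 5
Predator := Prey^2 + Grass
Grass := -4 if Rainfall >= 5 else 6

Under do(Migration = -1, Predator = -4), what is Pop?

-6

The joint intervention fixes Migration = -1, Predator = -4, removing each variable's own equation.
Grass = -4 if Rainfall >= 5 else 6  [with Rainfall=2]  = 6
Pop = Migration*Grass  [with Migration=-1, Grass=6]  = -6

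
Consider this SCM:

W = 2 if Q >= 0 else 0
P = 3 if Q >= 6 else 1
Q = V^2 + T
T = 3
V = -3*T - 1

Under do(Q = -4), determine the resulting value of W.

0

The intervention breaks the incoming arrows to Q: Q = V^2 + T no longer applies, and Q = -4.
W = 2 if Q >= 0 else 0  [with Q=-4]  = 0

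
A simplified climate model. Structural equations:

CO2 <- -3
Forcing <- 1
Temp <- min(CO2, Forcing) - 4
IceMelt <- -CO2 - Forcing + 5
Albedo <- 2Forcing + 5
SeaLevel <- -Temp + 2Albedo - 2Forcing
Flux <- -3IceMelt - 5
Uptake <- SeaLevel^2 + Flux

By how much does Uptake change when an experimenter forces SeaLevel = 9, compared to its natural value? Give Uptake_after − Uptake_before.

Intervening sets SeaLevel = 9 and removes its equation (SeaLevel <- -Temp + 2Albedo - 2Forcing).
IceMelt = -CO2 - Forcing + 5  [with CO2=-3, Forcing=1]  = 7
Flux = -3IceMelt - 5  [with IceMelt=7]  = -26
Uptake = SeaLevel^2 + Flux  [with SeaLevel=9, Flux=-26]  = 55
Without intervention: Temp = min(CO2, Forcing) - 4  [with CO2=-3, Forcing=1]  = -7; IceMelt = -CO2 - Forcing + 5  [with CO2=-3, Forcing=1]  = 7; Albedo = 2Forcing + 5  [with Forcing=1]  = 7; SeaLevel = -Temp + 2Albedo - 2Forcing  [with Temp=-7, Albedo=7, Forcing=1]  = 19; Flux = -3IceMelt - 5  [with IceMelt=7]  = -26; Uptake = SeaLevel^2 + Flux  [with SeaLevel=19, Flux=-26]  = 335.
Change = 55 − 335 = -280.

-280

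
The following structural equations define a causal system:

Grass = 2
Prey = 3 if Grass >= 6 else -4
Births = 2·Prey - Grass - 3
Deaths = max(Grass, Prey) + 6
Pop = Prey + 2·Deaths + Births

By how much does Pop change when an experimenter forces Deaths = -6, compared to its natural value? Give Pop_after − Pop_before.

-28

Intervening sets Deaths = -6 and removes its equation (Deaths = max(Grass, Prey) + 6).
Prey = 3 if Grass >= 6 else -4  [with Grass=2]  = -4
Births = 2·Prey - Grass - 3  [with Prey=-4, Grass=2]  = -13
Pop = Prey + 2·Deaths + Births  [with Prey=-4, Deaths=-6, Births=-13]  = -29
Without intervention: Prey = 3 if Grass >= 6 else -4  [with Grass=2]  = -4; Births = 2·Prey - Grass - 3  [with Prey=-4, Grass=2]  = -13; Deaths = max(Grass, Prey) + 6  [with Grass=2, Prey=-4]  = 8; Pop = Prey + 2·Deaths + Births  [with Prey=-4, Deaths=8, Births=-13]  = -1.
Change = -29 − (-1) = -28.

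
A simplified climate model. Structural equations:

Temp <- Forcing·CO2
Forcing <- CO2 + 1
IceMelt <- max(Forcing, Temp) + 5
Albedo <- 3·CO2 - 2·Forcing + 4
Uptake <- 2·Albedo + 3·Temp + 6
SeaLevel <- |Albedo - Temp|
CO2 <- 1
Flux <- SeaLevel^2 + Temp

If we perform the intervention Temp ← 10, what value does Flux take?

59

The intervention breaks the incoming arrows to Temp: Temp <- Forcing·CO2 no longer applies, and Temp = 10.
Forcing = CO2 + 1  [with CO2=1]  = 2
Albedo = 3·CO2 - 2·Forcing + 4  [with CO2=1, Forcing=2]  = 3
SeaLevel = |Albedo - Temp|  [with Albedo=3, Temp=10]  = 7
Flux = SeaLevel^2 + Temp  [with SeaLevel=7, Temp=10]  = 59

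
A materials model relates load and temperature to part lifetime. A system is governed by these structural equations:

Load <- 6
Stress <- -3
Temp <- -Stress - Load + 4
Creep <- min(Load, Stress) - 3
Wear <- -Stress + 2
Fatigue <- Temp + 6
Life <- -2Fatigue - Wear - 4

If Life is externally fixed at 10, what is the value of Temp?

Intervening sets Life = 10 and removes its equation (Life <- -2Fatigue - Wear - 4).
Temp is not downstream of the intervention, so its value is determined by the original equations.
Temp = -Stress - Load + 4  [with Stress=-3, Load=6]  = 1

1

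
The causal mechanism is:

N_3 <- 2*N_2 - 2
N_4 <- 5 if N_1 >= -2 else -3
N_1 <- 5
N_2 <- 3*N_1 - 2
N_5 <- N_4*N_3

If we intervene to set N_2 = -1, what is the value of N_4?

Under do(N_2=-1), the mechanism N_2 <- 3*N_1 - 2 is discarded; N_2 is fixed at -1.
Since N_4 is not a descendant of the intervened variable, it is unaffected.
N_4 = 5 if N_1 >= -2 else -3  [with N_1=5]  = 5

5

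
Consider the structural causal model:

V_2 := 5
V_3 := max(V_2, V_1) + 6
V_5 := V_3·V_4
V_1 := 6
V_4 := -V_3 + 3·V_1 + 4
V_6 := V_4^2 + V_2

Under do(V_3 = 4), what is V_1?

6

Under do(V_3=4), the mechanism V_3 := max(V_2, V_1) + 6 is discarded; V_3 is fixed at 4.
V_1 is not downstream of the intervention, so its value is determined by the original equations.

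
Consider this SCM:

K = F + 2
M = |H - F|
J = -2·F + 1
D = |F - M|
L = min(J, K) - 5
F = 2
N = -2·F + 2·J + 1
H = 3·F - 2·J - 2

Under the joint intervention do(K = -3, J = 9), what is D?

Under do(K = -3, J = 9), each intervened variable's structural equation is replaced by its fixed value.
H = 3·F - 2·J - 2  [with F=2, J=9]  = -14
M = |H - F|  [with H=-14, F=2]  = 16
D = |F - M|  [with F=2, M=16]  = 14

14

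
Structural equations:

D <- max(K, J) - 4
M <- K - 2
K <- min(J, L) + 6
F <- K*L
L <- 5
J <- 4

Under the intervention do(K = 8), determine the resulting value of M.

The intervention breaks the incoming arrows to K: K <- min(J, L) + 6 no longer applies, and K = 8.
M = K - 2  [with K=8]  = 6

6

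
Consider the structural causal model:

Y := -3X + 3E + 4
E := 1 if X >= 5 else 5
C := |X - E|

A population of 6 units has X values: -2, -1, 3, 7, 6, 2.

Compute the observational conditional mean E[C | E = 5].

E[C|E=5] averages over only the 4 units with E=5 (X = -2, -1, 3, 2): C = 7, 6, 2, 3, mean 4.5.

4.5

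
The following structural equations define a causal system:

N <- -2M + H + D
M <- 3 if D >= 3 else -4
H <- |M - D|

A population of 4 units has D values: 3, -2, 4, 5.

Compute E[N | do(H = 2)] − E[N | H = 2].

-2.5

do(H=2) breaks H's dependence on D. With H=2 fixed, N across the units is -1, 8, 0, 1, mean 2.
Observing H=2 restricts to units where H's equation naturally yields 2: D ∈ {-2, 5}. In that subpopulation N = 8, 1, mean 4.5.
Difference = 2 − 4.5 = -2.5.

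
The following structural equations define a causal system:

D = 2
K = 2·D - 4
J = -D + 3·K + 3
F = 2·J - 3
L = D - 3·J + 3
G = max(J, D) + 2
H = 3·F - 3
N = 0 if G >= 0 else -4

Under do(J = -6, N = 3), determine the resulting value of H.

Under do(J = -6, N = 3), each intervened variable's structural equation is replaced by its fixed value.
F = 2·J - 3  [with J=-6]  = -15
H = 3·F - 3  [with F=-15]  = -48

-48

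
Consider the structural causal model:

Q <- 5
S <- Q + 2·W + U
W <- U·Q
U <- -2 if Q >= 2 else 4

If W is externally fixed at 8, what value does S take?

The intervention breaks the incoming arrows to W: W <- U·Q no longer applies, and W = 8.
U = -2 if Q >= 2 else 4  [with Q=5]  = -2
S = Q + 2·W + U  [with Q=5, W=8, U=-2]  = 19

19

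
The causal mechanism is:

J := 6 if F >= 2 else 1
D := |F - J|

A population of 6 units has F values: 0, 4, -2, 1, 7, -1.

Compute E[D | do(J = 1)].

2.5

Every unit gets J=1 under the intervention. D values become 1, 3, 3, 0, 6, 2; E[D|do(J=1)] = 2.5.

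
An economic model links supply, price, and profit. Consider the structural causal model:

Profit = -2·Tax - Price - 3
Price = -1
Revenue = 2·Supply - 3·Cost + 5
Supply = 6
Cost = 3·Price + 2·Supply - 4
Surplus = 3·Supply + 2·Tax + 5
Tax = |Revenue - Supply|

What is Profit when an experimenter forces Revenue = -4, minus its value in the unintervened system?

Under do(Revenue=-4), the mechanism Revenue = 2·Supply - 3·Cost + 5 is discarded; Revenue is fixed at -4.
Tax = |Revenue - Supply|  [with Revenue=-4, Supply=6]  = 10
Profit = -2·Tax - Price - 3  [with Tax=10, Price=-1]  = -22
Without intervention: Cost = 3·Price + 2·Supply - 4  [with Price=-1, Supply=6]  = 5; Revenue = 2·Supply - 3·Cost + 5  [with Supply=6, Cost=5]  = 2; Tax = |Revenue - Supply|  [with Revenue=2, Supply=6]  = 4; Profit = -2·Tax - Price - 3  [with Tax=4, Price=-1]  = -10.
Change = -22 − (-10) = -12.

-12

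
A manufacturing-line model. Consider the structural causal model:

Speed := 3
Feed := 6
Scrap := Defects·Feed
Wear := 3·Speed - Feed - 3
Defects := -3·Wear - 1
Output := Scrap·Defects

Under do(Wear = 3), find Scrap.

do(Wear=3) replaces the equation Wear := 3·Speed - Feed - 3 with the constant Wear = 3.
Defects = -3·Wear - 1  [with Wear=3]  = -10
Scrap = Defects·Feed  [with Defects=-10, Feed=6]  = -60

-60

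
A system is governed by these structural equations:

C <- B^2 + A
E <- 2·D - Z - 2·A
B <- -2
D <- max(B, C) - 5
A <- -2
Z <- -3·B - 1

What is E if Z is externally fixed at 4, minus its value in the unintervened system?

1

Under do(Z=4), the mechanism Z <- -3·B - 1 is discarded; Z is fixed at 4.
C = B^2 + A  [with B=-2, A=-2]  = 2
D = max(B, C) - 5  [with B=-2, C=2]  = -3
E = 2·D - Z - 2·A  [with D=-3, Z=4, A=-2]  = -6
Without intervention: C = B^2 + A  [with B=-2, A=-2]  = 2; Z = -3·B - 1  [with B=-2]  = 5; D = max(B, C) - 5  [with B=-2, C=2]  = -3; E = 2·D - Z - 2·A  [with D=-3, Z=5, A=-2]  = -7.
Change = -6 − (-7) = 1.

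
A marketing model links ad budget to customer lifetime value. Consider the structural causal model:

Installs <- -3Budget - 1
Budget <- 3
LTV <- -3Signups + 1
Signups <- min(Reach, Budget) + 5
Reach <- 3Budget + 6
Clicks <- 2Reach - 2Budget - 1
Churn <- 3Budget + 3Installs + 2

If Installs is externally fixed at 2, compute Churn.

17

Under do(Installs=2), the mechanism Installs <- -3Budget - 1 is discarded; Installs is fixed at 2.
Churn = 3Budget + 3Installs + 2  [with Budget=3, Installs=2]  = 17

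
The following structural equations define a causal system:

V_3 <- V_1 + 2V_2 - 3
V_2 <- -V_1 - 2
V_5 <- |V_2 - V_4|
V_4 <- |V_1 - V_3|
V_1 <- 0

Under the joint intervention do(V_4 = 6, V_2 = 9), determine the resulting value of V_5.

3

The joint intervention fixes V_4 = 6, V_2 = 9, removing each variable's own equation.
V_5 = |V_2 - V_4|  [with V_2=9, V_4=6]  = 3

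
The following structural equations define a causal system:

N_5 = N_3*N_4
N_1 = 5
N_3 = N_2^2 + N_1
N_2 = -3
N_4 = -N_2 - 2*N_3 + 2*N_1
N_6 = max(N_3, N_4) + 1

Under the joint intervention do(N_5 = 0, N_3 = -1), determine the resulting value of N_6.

16

The joint intervention fixes N_5 = 0, N_3 = -1, removing each variable's own equation.
N_4 = -N_2 - 2*N_3 + 2*N_1  [with N_2=-3, N_3=-1, N_1=5]  = 15
N_6 = max(N_3, N_4) + 1  [with N_3=-1, N_4=15]  = 16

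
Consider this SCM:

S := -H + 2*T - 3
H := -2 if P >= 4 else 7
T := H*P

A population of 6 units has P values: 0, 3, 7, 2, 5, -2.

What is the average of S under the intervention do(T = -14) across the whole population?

Under do(T=-14), T's equation is replaced by T=-14 for every unit. Per-unit S: -38, -38, -29, -38, -29, -38. Mean = -35.

-35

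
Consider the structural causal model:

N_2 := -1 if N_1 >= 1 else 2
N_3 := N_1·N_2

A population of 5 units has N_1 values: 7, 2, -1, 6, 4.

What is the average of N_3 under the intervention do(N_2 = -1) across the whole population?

-3.6

Every unit gets N_2=-1 under the intervention. N_3 values become -7, -2, 1, -6, -4; E[N_3|do(N_2=-1)] = -3.6.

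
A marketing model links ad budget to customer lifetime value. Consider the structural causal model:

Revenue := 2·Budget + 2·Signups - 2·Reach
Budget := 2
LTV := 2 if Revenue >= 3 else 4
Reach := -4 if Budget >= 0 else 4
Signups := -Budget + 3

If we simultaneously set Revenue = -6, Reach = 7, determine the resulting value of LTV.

4

The joint intervention fixes Revenue = -6, Reach = 7, removing each variable's own equation.
LTV = 2 if Revenue >= 3 else 4  [with Revenue=-6]  = 4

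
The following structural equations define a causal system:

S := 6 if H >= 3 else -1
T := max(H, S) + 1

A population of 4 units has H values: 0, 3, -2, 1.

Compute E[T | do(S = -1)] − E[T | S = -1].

Every unit gets S=-1 under the intervention. T values become 1, 4, 0, 2; E[T|do(S=-1)] = 1.75.
Conditioning on S=-1 selects the 3 unit(s) with H ∈ {0, -2, 1}. Their T values: 1, 0, 2. Mean = 1.
Difference = 1.75 − 1 = 0.75.

0.75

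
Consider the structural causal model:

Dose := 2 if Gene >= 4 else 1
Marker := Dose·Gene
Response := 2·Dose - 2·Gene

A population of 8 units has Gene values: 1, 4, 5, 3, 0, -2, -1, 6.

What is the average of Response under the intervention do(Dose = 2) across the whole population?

The intervention sets Dose=2 in all 8 units regardless of Gene. Recomputing Response per unit gives 2, -4, -6, -2, 4, 8, 6, -8; average 0.

0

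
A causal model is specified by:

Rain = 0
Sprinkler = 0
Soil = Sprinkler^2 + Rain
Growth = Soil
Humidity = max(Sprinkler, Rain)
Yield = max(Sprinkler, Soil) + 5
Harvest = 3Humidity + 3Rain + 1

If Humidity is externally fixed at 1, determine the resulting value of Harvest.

4

Under do(Humidity=1), the mechanism Humidity = max(Sprinkler, Rain) is discarded; Humidity is fixed at 1.
Harvest = 3Humidity + 3Rain + 1  [with Humidity=1, Rain=0]  = 4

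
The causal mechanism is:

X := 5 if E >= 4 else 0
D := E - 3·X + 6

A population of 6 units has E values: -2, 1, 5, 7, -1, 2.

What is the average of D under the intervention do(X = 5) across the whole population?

The intervention sets X=5 in all 6 units regardless of E. Recomputing D per unit gives -11, -8, -4, -2, -10, -7; average -7.

-7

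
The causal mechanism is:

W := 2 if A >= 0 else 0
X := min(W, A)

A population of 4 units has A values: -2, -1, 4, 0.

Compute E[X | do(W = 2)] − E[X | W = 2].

do(W=2) breaks W's dependence on A. With W=2 fixed, X across the units is -2, -1, 2, 0, mean -0.25.
Observing W=2 restricts to units where W's equation naturally yields 2: A ∈ {4, 0}. In that subpopulation X = 2, 0, mean 1.
Difference = -0.25 − 1 = -1.25.

-1.25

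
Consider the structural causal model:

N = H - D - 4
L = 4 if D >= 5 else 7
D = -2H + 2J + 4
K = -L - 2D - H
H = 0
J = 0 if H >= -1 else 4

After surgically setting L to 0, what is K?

The intervention breaks the incoming arrows to L: L = 4 if D >= 5 else 7 no longer applies, and L = 0.
J = 0 if H >= -1 else 4  [with H=0]  = 0
D = -2H + 2J + 4  [with H=0, J=0]  = 4
K = -L - 2D - H  [with L=0, D=4, H=0]  = -8

-8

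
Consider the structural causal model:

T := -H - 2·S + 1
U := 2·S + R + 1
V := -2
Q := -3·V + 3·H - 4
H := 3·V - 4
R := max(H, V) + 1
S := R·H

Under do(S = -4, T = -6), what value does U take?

Under do(S = -4, T = -6), each intervened variable's structural equation is replaced by its fixed value.
H = 3·V - 4  [with V=-2]  = -10
R = max(H, V) + 1  [with H=-10, V=-2]  = -1
U = 2·S + R + 1  [with S=-4, R=-1]  = -8

-8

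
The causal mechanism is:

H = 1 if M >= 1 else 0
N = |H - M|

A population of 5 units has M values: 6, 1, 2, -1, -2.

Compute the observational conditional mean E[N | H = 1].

2

Observing H=1 restricts to units where H's equation naturally yields 1: M ∈ {6, 1, 2}. In that subpopulation N = 5, 0, 1, mean 2.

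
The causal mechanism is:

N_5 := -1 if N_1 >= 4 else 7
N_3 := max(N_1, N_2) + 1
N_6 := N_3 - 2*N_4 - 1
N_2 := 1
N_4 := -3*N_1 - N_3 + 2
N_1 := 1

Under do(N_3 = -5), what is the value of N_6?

-14

The intervention breaks the incoming arrows to N_3: N_3 := max(N_1, N_2) + 1 no longer applies, and N_3 = -5.
N_4 = -3*N_1 - N_3 + 2  [with N_1=1, N_3=-5]  = 4
N_6 = N_3 - 2*N_4 - 1  [with N_3=-5, N_4=4]  = -14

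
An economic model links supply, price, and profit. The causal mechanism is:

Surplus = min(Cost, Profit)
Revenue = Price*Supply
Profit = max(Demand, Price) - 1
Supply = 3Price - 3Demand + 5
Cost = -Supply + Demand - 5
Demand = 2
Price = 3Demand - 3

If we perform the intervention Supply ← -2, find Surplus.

-1

The intervention breaks the incoming arrows to Supply: Supply = 3Price - 3Demand + 5 no longer applies, and Supply = -2.
Price = 3Demand - 3  [with Demand=2]  = 3
Cost = -Supply + Demand - 5  [with Supply=-2, Demand=2]  = -1
Profit = max(Demand, Price) - 1  [with Demand=2, Price=3]  = 2
Surplus = min(Cost, Profit)  [with Cost=-1, Profit=2]  = -1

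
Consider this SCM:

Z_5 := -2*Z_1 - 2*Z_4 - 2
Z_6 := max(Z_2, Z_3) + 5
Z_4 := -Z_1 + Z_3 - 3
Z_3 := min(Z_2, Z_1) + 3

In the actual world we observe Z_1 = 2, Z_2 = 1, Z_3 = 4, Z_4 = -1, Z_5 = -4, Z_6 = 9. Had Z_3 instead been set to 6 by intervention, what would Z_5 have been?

do(Z_3=6) replaces the equation Z_3 := min(Z_2, Z_1) + 3 with the constant Z_3 = 6.
Z_4 = -Z_1 + Z_3 - 3  [with Z_1=2, Z_3=6]  = 1
Z_5 = -2*Z_1 - 2*Z_4 - 2  [with Z_1=2, Z_4=1]  = -8

-8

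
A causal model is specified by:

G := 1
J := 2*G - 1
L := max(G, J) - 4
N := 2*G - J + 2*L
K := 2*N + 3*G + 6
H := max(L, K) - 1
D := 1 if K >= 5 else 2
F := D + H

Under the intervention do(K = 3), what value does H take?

The intervention breaks the incoming arrows to K: K := 2*N + 3*G + 6 no longer applies, and K = 3.
J = 2*G - 1  [with G=1]  = 1
L = max(G, J) - 4  [with G=1, J=1]  = -3
H = max(L, K) - 1  [with L=-3, K=3]  = 2

2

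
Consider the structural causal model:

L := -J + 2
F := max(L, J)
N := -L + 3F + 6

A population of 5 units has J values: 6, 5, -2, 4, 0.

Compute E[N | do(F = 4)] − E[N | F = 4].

The intervention sets F=4 in all 5 units regardless of J. Recomputing N per unit gives 22, 21, 14, 20, 16; average 18.6.
E[N|F=4] averages over only the 2 units with F=4 (J = -2, 4): N = 14, 20, mean 17.
Difference = 18.6 − 17 = 1.6.

1.6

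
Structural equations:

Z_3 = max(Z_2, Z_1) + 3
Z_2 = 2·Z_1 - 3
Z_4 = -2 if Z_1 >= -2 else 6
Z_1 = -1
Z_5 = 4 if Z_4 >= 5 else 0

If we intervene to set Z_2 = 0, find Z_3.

3

The intervention breaks the incoming arrows to Z_2: Z_2 = 2·Z_1 - 3 no longer applies, and Z_2 = 0.
Z_3 = max(Z_2, Z_1) + 3  [with Z_2=0, Z_1=-1]  = 3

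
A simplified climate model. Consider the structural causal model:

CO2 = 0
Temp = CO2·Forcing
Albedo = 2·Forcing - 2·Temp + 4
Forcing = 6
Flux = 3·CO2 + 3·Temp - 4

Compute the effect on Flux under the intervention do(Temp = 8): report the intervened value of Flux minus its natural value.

do(Temp=8) replaces the equation Temp = CO2·Forcing with the constant Temp = 8.
Flux = 3·CO2 + 3·Temp - 4  [with CO2=0, Temp=8]  = 20
Without intervention: Temp = CO2·Forcing  [with CO2=0, Forcing=6]  = 0; Flux = 3·CO2 + 3·Temp - 4  [with CO2=0, Temp=0]  = -4.
Change = 20 − (-4) = 24.

24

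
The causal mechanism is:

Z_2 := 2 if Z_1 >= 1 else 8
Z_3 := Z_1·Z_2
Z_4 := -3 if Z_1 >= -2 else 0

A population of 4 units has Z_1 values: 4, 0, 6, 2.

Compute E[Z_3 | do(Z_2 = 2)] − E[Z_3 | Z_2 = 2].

-2

do(Z_2=2) breaks Z_2's dependence on Z_1. With Z_2=2 fixed, Z_3 across the units is 8, 0, 12, 4, mean 6.
E[Z_3|Z_2=2] averages over only the 3 units with Z_2=2 (Z_1 = 4, 6, 2): Z_3 = 8, 12, 4, mean 8.
Difference = 6 − 8 = -2.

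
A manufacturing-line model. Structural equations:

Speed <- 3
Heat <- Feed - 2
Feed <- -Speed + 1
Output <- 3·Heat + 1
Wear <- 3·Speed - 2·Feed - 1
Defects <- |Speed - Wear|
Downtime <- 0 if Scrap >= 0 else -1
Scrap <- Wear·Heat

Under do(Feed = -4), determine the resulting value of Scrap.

-96

Under do(Feed=-4), the mechanism Feed <- -Speed + 1 is discarded; Feed is fixed at -4.
Heat = Feed - 2  [with Feed=-4]  = -6
Wear = 3·Speed - 2·Feed - 1  [with Speed=3, Feed=-4]  = 16
Scrap = Wear·Heat  [with Wear=16, Heat=-6]  = -96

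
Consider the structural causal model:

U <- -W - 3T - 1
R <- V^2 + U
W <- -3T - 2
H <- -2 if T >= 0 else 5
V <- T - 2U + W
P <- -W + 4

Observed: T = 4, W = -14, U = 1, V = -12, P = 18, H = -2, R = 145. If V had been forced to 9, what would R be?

The intervention breaks the incoming arrows to V: V <- T - 2U + W no longer applies, and V = 9.
W = -3T - 2  [with T=4]  = -14
U = -W - 3T - 1  [with W=-14, T=4]  = 1
R = V^2 + U  [with V=9, U=1]  = 82

82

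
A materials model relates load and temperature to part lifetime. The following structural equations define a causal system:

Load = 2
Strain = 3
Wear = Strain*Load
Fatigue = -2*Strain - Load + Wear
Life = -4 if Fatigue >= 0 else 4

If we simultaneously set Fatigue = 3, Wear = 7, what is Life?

The joint intervention fixes Fatigue = 3, Wear = 7, removing each variable's own equation.
Life = -4 if Fatigue >= 0 else 4  [with Fatigue=3]  = -4

-4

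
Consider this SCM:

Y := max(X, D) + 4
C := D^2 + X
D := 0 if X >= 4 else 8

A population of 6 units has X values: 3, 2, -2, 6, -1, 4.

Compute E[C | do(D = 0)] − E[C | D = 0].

Under do(D=0), D's equation is replaced by D=0 for every unit. Per-unit C: 3, 2, -2, 6, -1, 4. Mean = 2.
Conditioning on D=0 selects the 2 unit(s) with X ∈ {6, 4}. Their C values: 6, 4. Mean = 5.
Difference = 2 − 5 = -3.

-3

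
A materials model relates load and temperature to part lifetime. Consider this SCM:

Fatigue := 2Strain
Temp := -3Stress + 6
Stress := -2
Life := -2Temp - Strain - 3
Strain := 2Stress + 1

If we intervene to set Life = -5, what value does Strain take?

Under do(Life=-5), the mechanism Life := -2Temp - Strain - 3 is discarded; Life is fixed at -5.
No directed path runs from Life to Strain, so Strain keeps its natural value.
Strain = 2Stress + 1  [with Stress=-2]  = -3

-3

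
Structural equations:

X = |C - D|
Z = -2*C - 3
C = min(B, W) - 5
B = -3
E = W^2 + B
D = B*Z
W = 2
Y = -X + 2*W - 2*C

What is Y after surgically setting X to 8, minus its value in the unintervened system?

23

do(X=8) replaces the equation X = |C - D| with the constant X = 8.
C = min(B, W) - 5  [with B=-3, W=2]  = -8
Y = -X + 2*W - 2*C  [with X=8, W=2, C=-8]  = 12
Without intervention: C = min(B, W) - 5  [with B=-3, W=2]  = -8; Z = -2*C - 3  [with C=-8]  = 13; D = B*Z  [with B=-3, Z=13]  = -39; X = |C - D|  [with C=-8, D=-39]  = 31; Y = -X + 2*W - 2*C  [with X=31, W=2, C=-8]  = -11.
Change = 12 − (-11) = 23.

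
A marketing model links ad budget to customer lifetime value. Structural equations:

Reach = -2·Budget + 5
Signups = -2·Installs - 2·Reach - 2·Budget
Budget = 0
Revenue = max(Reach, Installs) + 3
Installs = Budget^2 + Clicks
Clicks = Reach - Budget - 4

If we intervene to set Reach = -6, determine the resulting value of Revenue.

-3

Under do(Reach=-6), the mechanism Reach = -2·Budget + 5 is discarded; Reach is fixed at -6.
Clicks = Reach - Budget - 4  [with Reach=-6, Budget=0]  = -10
Installs = Budget^2 + Clicks  [with Budget=0, Clicks=-10]  = -10
Revenue = max(Reach, Installs) + 3  [with Reach=-6, Installs=-10]  = -3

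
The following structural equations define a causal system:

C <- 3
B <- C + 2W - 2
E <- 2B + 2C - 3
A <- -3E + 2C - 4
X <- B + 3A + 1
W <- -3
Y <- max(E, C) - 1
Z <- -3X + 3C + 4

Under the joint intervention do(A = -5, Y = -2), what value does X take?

Under do(A = -5, Y = -2), each intervened variable's structural equation is replaced by its fixed value.
B = C + 2W - 2  [with C=3, W=-3]  = -5
X = B + 3A + 1  [with B=-5, A=-5]  = -19

-19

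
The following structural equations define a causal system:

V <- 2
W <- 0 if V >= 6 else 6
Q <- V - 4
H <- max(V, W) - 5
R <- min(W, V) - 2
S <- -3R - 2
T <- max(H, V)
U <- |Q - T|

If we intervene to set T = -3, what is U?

do(T=-3) replaces the equation T <- max(H, V) with the constant T = -3.
Q = V - 4  [with V=2]  = -2
U = |Q - T|  [with Q=-2, T=-3]  = 1

1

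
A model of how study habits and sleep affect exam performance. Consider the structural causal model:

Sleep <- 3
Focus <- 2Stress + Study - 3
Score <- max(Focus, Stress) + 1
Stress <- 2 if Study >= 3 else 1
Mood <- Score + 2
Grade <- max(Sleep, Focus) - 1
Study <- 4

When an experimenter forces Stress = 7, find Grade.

The intervention breaks the incoming arrows to Stress: Stress <- 2 if Study >= 3 else 1 no longer applies, and Stress = 7.
Focus = 2Stress + Study - 3  [with Stress=7, Study=4]  = 15
Grade = max(Sleep, Focus) - 1  [with Sleep=3, Focus=15]  = 14

14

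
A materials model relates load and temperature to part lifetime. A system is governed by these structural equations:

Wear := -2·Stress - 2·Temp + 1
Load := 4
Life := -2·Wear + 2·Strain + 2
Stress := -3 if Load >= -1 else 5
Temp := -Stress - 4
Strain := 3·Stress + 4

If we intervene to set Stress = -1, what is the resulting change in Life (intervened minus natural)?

12

Under do(Stress=-1), the mechanism Stress := -3 if Load >= -1 else 5 is discarded; Stress is fixed at -1.
Strain = 3·Stress + 4  [with Stress=-1]  = 1
Temp = -Stress - 4  [with Stress=-1]  = -3
Wear = -2·Stress - 2·Temp + 1  [with Stress=-1, Temp=-3]  = 9
Life = -2·Wear + 2·Strain + 2  [with Wear=9, Strain=1]  = -14
Without intervention: Stress = -3 if Load >= -1 else 5  [with Load=4]  = -3; Strain = 3·Stress + 4  [with Stress=-3]  = -5; Temp = -Stress - 4  [with Stress=-3]  = -1; Wear = -2·Stress - 2·Temp + 1  [with Stress=-3, Temp=-1]  = 9; Life = -2·Wear + 2·Strain + 2  [with Wear=9, Strain=-5]  = -26.
Change = -14 − (-26) = 12.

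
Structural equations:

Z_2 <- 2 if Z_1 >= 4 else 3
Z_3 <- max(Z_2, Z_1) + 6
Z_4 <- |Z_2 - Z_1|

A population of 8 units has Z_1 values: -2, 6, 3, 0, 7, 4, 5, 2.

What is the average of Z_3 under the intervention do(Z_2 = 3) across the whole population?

The intervention sets Z_2=3 in all 8 units regardless of Z_1. Recomputing Z_3 per unit gives 9, 12, 9, 9, 13, 10, 11, 9; average 10.25.

10.25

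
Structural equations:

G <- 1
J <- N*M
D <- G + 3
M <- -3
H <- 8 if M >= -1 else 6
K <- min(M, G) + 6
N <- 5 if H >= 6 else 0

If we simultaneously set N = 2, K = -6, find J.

-6

Setting N = 2, K = -6 by intervention discards those variables' equations.
J = N*M  [with N=2, M=-3]  = -6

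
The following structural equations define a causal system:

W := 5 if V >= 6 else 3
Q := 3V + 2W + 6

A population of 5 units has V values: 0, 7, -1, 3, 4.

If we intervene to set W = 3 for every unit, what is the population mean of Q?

Every unit gets W=3 under the intervention. Q values become 12, 33, 9, 21, 24; E[Q|do(W=3)] = 19.8.

19.8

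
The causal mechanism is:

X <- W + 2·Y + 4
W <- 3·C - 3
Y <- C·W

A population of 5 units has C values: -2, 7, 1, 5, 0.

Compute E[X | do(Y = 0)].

Every unit gets Y=0 under the intervention. X values become -5, 22, 4, 16, 1; E[X|do(Y=0)] = 7.6.

7.6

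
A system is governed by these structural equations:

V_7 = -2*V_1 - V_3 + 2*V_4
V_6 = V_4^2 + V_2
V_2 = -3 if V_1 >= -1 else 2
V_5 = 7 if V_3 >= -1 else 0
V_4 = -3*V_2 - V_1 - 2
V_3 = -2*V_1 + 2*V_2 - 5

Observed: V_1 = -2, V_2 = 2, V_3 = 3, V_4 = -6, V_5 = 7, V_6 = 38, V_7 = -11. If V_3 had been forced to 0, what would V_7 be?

-8

The intervention breaks the incoming arrows to V_3: V_3 = -2*V_1 + 2*V_2 - 5 no longer applies, and V_3 = 0.
V_2 = -3 if V_1 >= -1 else 2  [with V_1=-2]  = 2
V_4 = -3*V_2 - V_1 - 2  [with V_2=2, V_1=-2]  = -6
V_7 = -2*V_1 - V_3 + 2*V_4  [with V_1=-2, V_3=0, V_4=-6]  = -8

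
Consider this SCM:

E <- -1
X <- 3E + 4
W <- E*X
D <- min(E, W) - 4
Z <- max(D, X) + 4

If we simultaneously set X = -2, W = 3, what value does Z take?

Under do(X = -2, W = 3), each intervened variable's structural equation is replaced by its fixed value.
D = min(E, W) - 4  [with E=-1, W=3]  = -5
Z = max(D, X) + 4  [with D=-5, X=-2]  = 2

2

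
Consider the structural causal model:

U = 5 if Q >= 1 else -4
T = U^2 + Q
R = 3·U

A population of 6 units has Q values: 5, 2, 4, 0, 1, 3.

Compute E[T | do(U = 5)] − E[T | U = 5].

Under do(U=5), U's equation is replaced by U=5 for every unit. Per-unit T: 30, 27, 29, 25, 26, 28. Mean = 27.5.
Observing U=5 restricts to units where U's equation naturally yields 5: Q ∈ {5, 2, 4, 1, 3}. In that subpopulation T = 30, 27, 29, 26, 28, mean 28.
Difference = 27.5 − 28 = -0.5.

-0.5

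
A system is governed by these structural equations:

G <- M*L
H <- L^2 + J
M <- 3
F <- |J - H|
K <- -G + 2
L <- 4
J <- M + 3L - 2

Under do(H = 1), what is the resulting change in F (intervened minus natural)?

The intervention breaks the incoming arrows to H: H <- L^2 + J no longer applies, and H = 1.
J = M + 3L - 2  [with M=3, L=4]  = 13
F = |J - H|  [with J=13, H=1]  = 12
Without intervention: J = M + 3L - 2  [with M=3, L=4]  = 13; H = L^2 + J  [with L=4, J=13]  = 29; F = |J - H|  [with J=13, H=29]  = 16.
Change = 12 − 16 = -4.

-4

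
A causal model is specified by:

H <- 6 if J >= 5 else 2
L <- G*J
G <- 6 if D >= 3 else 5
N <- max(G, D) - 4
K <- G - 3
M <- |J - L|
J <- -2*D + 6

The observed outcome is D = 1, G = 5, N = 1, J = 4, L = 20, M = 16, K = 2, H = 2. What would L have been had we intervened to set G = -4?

do(G=-4) replaces the equation G <- 6 if D >= 3 else 5 with the constant G = -4.
J = -2*D + 6  [with D=1]  = 4
L = G*J  [with G=-4, J=4]  = -16

-16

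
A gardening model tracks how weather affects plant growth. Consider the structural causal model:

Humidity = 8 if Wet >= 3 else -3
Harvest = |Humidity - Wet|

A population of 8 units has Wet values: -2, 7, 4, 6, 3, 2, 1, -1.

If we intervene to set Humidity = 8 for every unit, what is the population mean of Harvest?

The intervention sets Humidity=8 in all 8 units regardless of Wet. Recomputing Harvest per unit gives 10, 1, 4, 2, 5, 6, 7, 9; average 5.5.

5.5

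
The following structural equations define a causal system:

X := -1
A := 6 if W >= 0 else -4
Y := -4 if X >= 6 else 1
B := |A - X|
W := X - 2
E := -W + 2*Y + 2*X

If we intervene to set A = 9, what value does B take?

10

The intervention breaks the incoming arrows to A: A := 6 if W >= 0 else -4 no longer applies, and A = 9.
B = |A - X|  [with A=9, X=-1]  = 10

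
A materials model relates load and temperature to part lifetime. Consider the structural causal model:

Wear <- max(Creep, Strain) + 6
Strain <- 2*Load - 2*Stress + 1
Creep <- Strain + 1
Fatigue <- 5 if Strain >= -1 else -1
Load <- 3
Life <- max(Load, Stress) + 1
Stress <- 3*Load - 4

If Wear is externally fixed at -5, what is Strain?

-3

do(Wear=-5) replaces the equation Wear <- max(Creep, Strain) + 6 with the constant Wear = -5.
Strain is not downstream of the intervention, so its value is determined by the original equations.
Stress = 3*Load - 4  [with Load=3]  = 5
Strain = 2*Load - 2*Stress + 1  [with Load=3, Stress=5]  = -3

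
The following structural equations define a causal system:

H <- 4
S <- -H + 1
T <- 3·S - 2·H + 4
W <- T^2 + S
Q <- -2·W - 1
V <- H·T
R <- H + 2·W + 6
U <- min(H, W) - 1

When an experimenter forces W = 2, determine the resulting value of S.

-3

The intervention breaks the incoming arrows to W: W <- T^2 + S no longer applies, and W = 2.
Since S is not a descendant of the intervened variable, it is unaffected.
S = -H + 1  [with H=4]  = -3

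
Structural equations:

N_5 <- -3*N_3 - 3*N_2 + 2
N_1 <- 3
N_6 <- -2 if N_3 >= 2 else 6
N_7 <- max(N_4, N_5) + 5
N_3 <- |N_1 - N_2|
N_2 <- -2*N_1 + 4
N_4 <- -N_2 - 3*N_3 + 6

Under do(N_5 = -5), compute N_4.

The intervention breaks the incoming arrows to N_5: N_5 <- -3*N_3 - 3*N_2 + 2 no longer applies, and N_5 = -5.
Since N_4 is not a descendant of the intervened variable, it is unaffected.
N_2 = -2*N_1 + 4  [with N_1=3]  = -2
N_3 = |N_1 - N_2|  [with N_1=3, N_2=-2]  = 5
N_4 = -N_2 - 3*N_3 + 6  [with N_2=-2, N_3=5]  = -7

-7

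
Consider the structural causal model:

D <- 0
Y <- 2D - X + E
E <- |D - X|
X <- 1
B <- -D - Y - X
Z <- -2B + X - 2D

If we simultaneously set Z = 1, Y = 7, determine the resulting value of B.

-8

Setting Z = 1, Y = 7 by intervention discards those variables' equations.
B = -D - Y - X  [with D=0, Y=7, X=1]  = -8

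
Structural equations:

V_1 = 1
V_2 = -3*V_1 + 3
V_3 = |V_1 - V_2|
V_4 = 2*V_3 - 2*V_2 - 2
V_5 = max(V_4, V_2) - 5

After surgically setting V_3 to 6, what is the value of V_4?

The intervention breaks the incoming arrows to V_3: V_3 = |V_1 - V_2| no longer applies, and V_3 = 6.
V_2 = -3*V_1 + 3  [with V_1=1]  = 0
V_4 = 2*V_3 - 2*V_2 - 2  [with V_3=6, V_2=0]  = 10

10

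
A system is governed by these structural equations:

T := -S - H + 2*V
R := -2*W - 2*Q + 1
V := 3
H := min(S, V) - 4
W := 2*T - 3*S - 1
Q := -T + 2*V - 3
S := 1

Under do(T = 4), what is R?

-5

The intervention breaks the incoming arrows to T: T := -S - H + 2*V no longer applies, and T = 4.
W = 2*T - 3*S - 1  [with T=4, S=1]  = 4
Q = -T + 2*V - 3  [with T=4, V=3]  = -1
R = -2*W - 2*Q + 1  [with W=4, Q=-1]  = -5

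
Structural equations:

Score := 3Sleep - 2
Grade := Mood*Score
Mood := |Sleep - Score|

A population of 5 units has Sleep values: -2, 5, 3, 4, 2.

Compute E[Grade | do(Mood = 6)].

31.2

Under do(Mood=6), Mood's equation is replaced by Mood=6 for every unit. Per-unit Grade: -48, 78, 42, 60, 24. Mean = 31.2.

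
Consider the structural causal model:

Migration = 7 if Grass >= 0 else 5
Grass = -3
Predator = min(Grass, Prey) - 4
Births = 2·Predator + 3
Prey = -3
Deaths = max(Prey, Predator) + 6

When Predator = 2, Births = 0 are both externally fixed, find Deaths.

8

Setting Predator = 2, Births = 0 by intervention discards those variables' equations.
Deaths = max(Prey, Predator) + 6  [with Prey=-3, Predator=2]  = 8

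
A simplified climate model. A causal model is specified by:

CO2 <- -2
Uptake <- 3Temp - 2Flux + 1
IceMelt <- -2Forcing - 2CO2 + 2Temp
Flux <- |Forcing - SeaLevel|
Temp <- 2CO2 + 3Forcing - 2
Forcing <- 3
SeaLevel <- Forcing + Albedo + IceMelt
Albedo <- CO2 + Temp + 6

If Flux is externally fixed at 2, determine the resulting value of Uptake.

6

do(Flux=2) replaces the equation Flux <- |Forcing - SeaLevel| with the constant Flux = 2.
Temp = 2CO2 + 3Forcing - 2  [with CO2=-2, Forcing=3]  = 3
Uptake = 3Temp - 2Flux + 1  [with Temp=3, Flux=2]  = 6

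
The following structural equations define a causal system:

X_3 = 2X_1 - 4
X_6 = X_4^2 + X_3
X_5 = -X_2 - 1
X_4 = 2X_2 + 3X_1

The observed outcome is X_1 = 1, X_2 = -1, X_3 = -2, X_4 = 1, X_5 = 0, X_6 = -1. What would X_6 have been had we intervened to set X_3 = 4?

The intervention breaks the incoming arrows to X_3: X_3 = 2X_1 - 4 no longer applies, and X_3 = 4.
X_4 = 2X_2 + 3X_1  [with X_2=-1, X_1=1]  = 1
X_6 = X_4^2 + X_3  [with X_4=1, X_3=4]  = 5

5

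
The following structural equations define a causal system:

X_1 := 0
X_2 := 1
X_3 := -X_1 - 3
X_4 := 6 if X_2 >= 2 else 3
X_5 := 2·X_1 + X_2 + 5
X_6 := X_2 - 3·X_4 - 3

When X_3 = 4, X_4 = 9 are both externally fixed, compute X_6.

-29

Setting X_3 = 4, X_4 = 9 by intervention discards those variables' equations.
X_6 = X_2 - 3·X_4 - 3  [with X_2=1, X_4=9]  = -29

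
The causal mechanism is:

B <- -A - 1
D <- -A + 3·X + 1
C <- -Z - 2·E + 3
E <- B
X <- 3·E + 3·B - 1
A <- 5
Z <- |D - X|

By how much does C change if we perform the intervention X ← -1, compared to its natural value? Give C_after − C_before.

The intervention breaks the incoming arrows to X: X <- 3·E + 3·B - 1 no longer applies, and X = -1.
B = -A - 1  [with A=5]  = -6
E = B  [with B=-6]  = -6
D = -A + 3·X + 1  [with A=5, X=-1]  = -7
Z = |D - X|  [with D=-7, X=-1]  = 6
C = -Z - 2·E + 3  [with Z=6, E=-6]  = 9
Without intervention: B = -A - 1  [with A=5]  = -6; E = B  [with B=-6]  = -6; X = 3·E + 3·B - 1  [with E=-6, B=-6]  = -37; D = -A + 3·X + 1  [with A=5, X=-37]  = -115; Z = |D - X|  [with D=-115, X=-37]  = 78; C = -Z - 2·E + 3  [with Z=78, E=-6]  = -63.
Change = 9 − (-63) = 72.

72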